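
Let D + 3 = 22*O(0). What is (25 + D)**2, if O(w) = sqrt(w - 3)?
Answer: -968 + 968*I*sqrt(3) ≈ -968.0 + 1676.6*I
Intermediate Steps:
O(w) = sqrt(-3 + w)
D = -3 + 22*I*sqrt(3) (D = -3 + 22*sqrt(-3 + 0) = -3 + 22*sqrt(-3) = -3 + 22*(I*sqrt(3)) = -3 + 22*I*sqrt(3) ≈ -3.0 + 38.105*I)
(25 + D)**2 = (25 + (-3 + 22*I*sqrt(3)))**2 = (22 + 22*I*sqrt(3))**2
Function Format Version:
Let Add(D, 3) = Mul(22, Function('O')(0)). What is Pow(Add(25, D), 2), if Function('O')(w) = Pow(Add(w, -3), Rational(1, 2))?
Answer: Add(-968, Mul(968, I, Pow(3, Rational(1, 2)))) ≈ Add(-968.00, Mul(1676.6, I))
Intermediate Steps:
Function('O')(w) = Pow(Add(-3, w), Rational(1, 2))
D = Add(-3, Mul(22, I, Pow(3, Rational(1, 2)))) (D = Add(-3, Mul(22, Pow(Add(-3, 0), Rational(1, 2)))) = Add(-3, Mul(22, Pow(-3, Rational(1, 2)))) = Add(-3, Mul(22, Mul(I, Pow(3, Rational(1, 2))))) = Add(-3, Mul(22, I, Pow(3, Rational(1, 2)))) ≈ Add(-3.0000, Mul(38.105, I)))
Pow(Add(25, D), 2) = Pow(Add(25, Add(-3, Mul(22, I, Pow(3, Rational(1, 2))))), 2) = Pow(Add(22, Mul(22, I, Pow(3, Rational(1, 2)))), 2)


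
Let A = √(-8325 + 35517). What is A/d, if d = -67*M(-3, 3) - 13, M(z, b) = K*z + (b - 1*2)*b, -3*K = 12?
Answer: -√6798/509 ≈ -0.16198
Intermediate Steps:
K = -4 (K = -⅓*12 = -4)
A = 2*√6798 (A = √27192 = 2*√6798 ≈ 164.90)
M(z, b) = -4*z + b*(-2 + b) (M(z, b) = -4*z + (b - 1*2)*b = -4*z + (b - 2)*b = -4*z + (-2 + b)*b = -4*z + b*(-2 + b))
d = -1018 (d = -67*(3² - 4*(-3) - 2*3) - 13 = -67*(9 + 12 - 6) - 13 = -67*15 - 13 = -1005 - 13 = -1018)
A/d = (2*√6798)/(-1018) = (2*√6798)*(-1/1018) = -√6798/509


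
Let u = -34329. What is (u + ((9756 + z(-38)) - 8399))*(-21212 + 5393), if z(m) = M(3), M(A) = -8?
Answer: 521710620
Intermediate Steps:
z(m) = -8
(u + ((9756 + z(-38)) - 8399))*(-21212 + 5393) = (-34329 + ((9756 - 8) - 8399))*(-21212 + 5393) = (-34329 + (9748 - 8399))*(-15819) = (-34329 + 1349)*(-15819) = -32980*(-15819) = 521710620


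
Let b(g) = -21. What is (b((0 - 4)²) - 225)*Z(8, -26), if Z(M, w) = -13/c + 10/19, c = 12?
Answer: 5207/38 ≈ 137.03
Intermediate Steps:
Z(M, w) = -127/228 (Z(M, w) = -13/12 + 10/19 = -127/228)
(b((0 - 4)²) - 225)*Z(8, -26) = (-21 - 225)*(-127/228) = -246*(-127/228) = 5207/38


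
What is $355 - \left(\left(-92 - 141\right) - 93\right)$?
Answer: $681$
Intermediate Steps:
$355 - \left(\left(-92 - 141\right) - 93\right) = 355 - \left(-233 - 93\right) = 355 - -326 = 355 + 326 = 681$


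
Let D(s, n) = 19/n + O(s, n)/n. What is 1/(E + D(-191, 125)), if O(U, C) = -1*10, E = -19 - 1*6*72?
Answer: -125/56366 ≈ -0.0022177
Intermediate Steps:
E = -451 (E = -19 - 6*72 = -19 - 432 = -451)
O(U, C) = -10
D(s, n) = 9/n (D(s, n) = 19/n - 10/n = 9/n)
1/(E + D(-191, 125)) = 1/(-451 + 9/125) = 1/(-56366/125) = -125/56366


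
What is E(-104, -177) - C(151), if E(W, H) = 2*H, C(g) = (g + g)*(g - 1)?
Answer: -45654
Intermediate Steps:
C(g) = 2*g*(-1 + g) (C(g) = (2*g)*(-1 + g) = 2*g*(-1 + g))
E(-104, -177) - C(151) = 2*(-177) - 2*151*(-1 + 151) = -354 - 2*151*150 = -354 - 1*45300 = -354 - 45300 = -45654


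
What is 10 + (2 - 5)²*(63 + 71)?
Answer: 1216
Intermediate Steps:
10 + (2 - 5)²*(63 + 71) = 10 + (-3)²*134 = 10 + 9*134 = 10 + 1206 = 1216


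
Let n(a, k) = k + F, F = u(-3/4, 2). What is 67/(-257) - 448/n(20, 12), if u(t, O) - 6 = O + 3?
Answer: -116677/5911 ≈ -19.739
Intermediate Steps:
u(t, O) = 9 + O (u(t, O) = 6 + (O + 3) = 6 + (3 + O) = 9 + O)
F = 11 (F = 9 + 2 = 11)
n(a, k) = 11 + k (n(a, k) = k + 11 = 11 + k)
67/(-257) - 448/n(20, 12) = 67/(-257) - 448/(11 + 12) = 67*(-1/257) - 448/23 = -67/257 - 448*1/23 = -67/257 - 448/23 = -116677/5911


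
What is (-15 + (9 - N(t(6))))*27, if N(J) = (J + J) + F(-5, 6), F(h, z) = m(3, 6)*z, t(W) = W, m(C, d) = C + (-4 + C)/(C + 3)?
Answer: -945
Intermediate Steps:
m(C, d) = C + (-4 + C)/(3 + C)
F(h, z) = 17*z/6 (F(h, z) = ((-4 + 3² + 4*3)/(3 + 3))*z = ((-4 + 9 + 12)/6)*z = ((⅙)*17)*z = 17*z/6)
N(J) = 17 + 2*J (N(J) = (J + J) + (17/6)*6 = 2*J + 17 = 17 + 2*J)
(-15 + (9 - N(t(6))))*27 = (-15 + (9 - (17 + 2*6)))*27 = (-15 + (9 - (17 + 12)))*27 = (-15 + (9 - 1*29))*27 = (-15 + (9 - 29))*27 = (-15 - 20)*27 = -35*27 = -945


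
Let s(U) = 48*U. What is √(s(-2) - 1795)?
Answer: I*√1891 ≈ 43.486*I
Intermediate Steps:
√(s(-2) - 1795) = √(48*(-2) - 1795) = √(-96 - 1795) = √(-1891) = I*√1891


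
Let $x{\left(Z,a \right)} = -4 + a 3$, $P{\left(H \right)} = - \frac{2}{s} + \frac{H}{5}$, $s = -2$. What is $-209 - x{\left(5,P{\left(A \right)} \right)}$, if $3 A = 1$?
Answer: $- \frac{1041}{5} \approx -208.2$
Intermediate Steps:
$A = \frac{1}{3}$ ($A = \frac{1}{3} \cdot 1 = \frac{1}{3} \approx 0.33333$)
$P{\left(H \right)} = 1 + \frac{H}{5}$ ($P{\left(H \right)} = - \frac{2}{-2} + \frac{H}{5} = \left(-2\right) \left(- \frac{1}{2}\right) + H \frac{1}{5} = 1 + \frac{H}{5}$)
$x{\left(Z,a \right)} = -4 + 3 a$
$-209 - x{\left(5,P{\left(A \right)} \right)} = -209 - \left(-4 + 3 \left(1 + \frac{1}{5} \cdot \frac{1}{3}\right)\right) = -209 - \left(-4 + 3 \left(1 + \frac{1}{15}\right)\right) = -209 - \left(-4 + 3 \cdot \frac{16}{15}\right) = -209 - \left(-4 + \frac{16}{5}\right) = -209 - - \frac{4}{5} = -209 + \frac{4}{5} = - \frac{1041}{5}$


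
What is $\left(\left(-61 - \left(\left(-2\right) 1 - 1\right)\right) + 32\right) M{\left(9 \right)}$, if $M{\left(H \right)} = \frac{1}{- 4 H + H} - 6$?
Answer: $\frac{4238}{27} \approx 156.96$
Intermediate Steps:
$M{\left(H \right)} = -6 - \frac{1}{3 H}$ ($M{\left(H \right)} = \frac{1}{\left(-3\right) H} - 6 = - \frac{1}{3 H} - 6 = -6 - \frac{1}{3 H}$)
$\left(\left(-61 - \left(\left(-2\right) 1 - 1\right)\right) + 32\right) M{\left(9 \right)} = \left(\left(-61 - \left(\left(-2\right) 1 - 1\right)\right) + 32\right) \left(-6 - \frac{1}{3 \cdot 9}\right) = \left(\left(-61 - \left(-2 - 1\right)\right) + 32\right) \left(-6 - \frac{1}{27}\right) = \left(\left(-61 - -3\right) + 32\right) \left(-6 - \frac{1}{27}\right) = \left(\left(-61 + 3\right) + 32\right) \left(- \frac{163}{27}\right) = \left(-58 + 32\right) \left(- \frac{163}{27}\right) = \left(-26\right) \left(- \frac{163}{27}\right) = \frac{4238}{27}$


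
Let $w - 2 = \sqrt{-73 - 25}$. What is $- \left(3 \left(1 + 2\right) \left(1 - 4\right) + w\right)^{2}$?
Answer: $-527 + 350 i \sqrt{2} \approx -527.0 + 494.97 i$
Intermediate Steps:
$w = 2 + 7 i \sqrt{2}$ ($w = 2 + \sqrt{-73 - 25} = 2 + \sqrt{-98} = 2 + 7 i \sqrt{2} \approx 2.0 + 9.8995 i$)
$- \left(3 \left(1 + 2\right) \left(1 - 4\right) + w\right)^{2} = - \left(3 \left(1 + 2\right) \left(1 - 4\right) + \left(2 + 7 i \sqrt{2}\right)\right)^{2} = - \left(3 \cdot 3 \left(-3\right) + \left(2 + 7 i \sqrt{2}\right)\right)^{2} = - \left(3 \left(-9\right) + \left(2 + 7 i \sqrt{2}\right)\right)^{2} = - \left(-27 + \left(2 + 7 i \sqrt{2}\right)\right)^{2} = - \left(-25 + 7 i \sqrt{2}\right)^{2}$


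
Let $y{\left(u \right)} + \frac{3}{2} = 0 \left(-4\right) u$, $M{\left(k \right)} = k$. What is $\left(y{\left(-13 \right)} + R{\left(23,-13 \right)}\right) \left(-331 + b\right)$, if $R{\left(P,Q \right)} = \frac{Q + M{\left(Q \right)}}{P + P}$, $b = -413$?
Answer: $\frac{35340}{23} \approx 1536.5$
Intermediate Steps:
$y{\left(u \right)} = - \frac{3}{2}$ ($y{\left(u \right)} = - \frac{3}{2} + 0 \left(-4\right) u = - \frac{3}{2} + 0 u = - \frac{3}{2} + 0 = - \frac{3}{2}$)
$R{\left(P,Q \right)} = \frac{Q}{P}$ ($R{\left(P,Q \right)} = \frac{Q + Q}{P + P} = \frac{2 Q}{2 P} = 2 Q \frac{1}{2 P} = \frac{Q}{P}$)
$\left(y{\left(-13 \right)} + R{\left(23,-13 \right)}\right) \left(-331 + b\right) = \left(- \frac{3}{2} - \frac{13}{23}\right) \left(-331 - 413\right) = \left(- \frac{3}{2} - \frac{13}{23}\right) \left(-744\right) = \left(- \frac{95}{46}\right) \left(-744\right) = \frac{35340}{23}$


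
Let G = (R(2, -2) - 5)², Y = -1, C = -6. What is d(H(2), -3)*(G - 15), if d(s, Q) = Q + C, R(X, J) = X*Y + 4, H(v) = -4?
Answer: 54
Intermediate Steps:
R(X, J) = 4 - X (R(X, J) = X*(-1) + 4 = -X + 4 = 4 - X)
d(s, Q) = -6 + Q (d(s, Q) = Q - 6 = -6 + Q)
G = 9 (G = ((4 - 1*2) - 5)² = ((4 - 2) - 5)² = (2 - 5)² = (-3)² = 9)
d(H(2), -3)*(G - 15) = (-6 - 3)*(9 - 15) = -9*(-6) = 54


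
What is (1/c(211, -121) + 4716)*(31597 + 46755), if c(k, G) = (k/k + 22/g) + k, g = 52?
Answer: 2040794897888/5523 ≈ 3.6951e+8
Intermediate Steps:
c(k, G) = 37/26 + k (c(k, G) = (k/k + 22/52) + k = (1 + 22*(1/52)) + k = (1 + 11/26) + k = 37/26 + k)
(1/c(211, -121) + 4716)*(31597 + 46755) = (1/(37/26 + 211) + 4716)*(31597 + 46755) = (1/(5523/26) + 4716)*78352 = (26/5523 + 4716)*78352 = (26046494/5523)*78352 = 2040794897888/5523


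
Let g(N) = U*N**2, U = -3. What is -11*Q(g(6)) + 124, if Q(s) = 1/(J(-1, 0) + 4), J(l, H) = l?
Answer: 361/3 ≈ 120.33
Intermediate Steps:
g(N) = -3*N**2
Q(s) = 1/3 (Q(s) = 1/(-1 + 4) = 1/3)
-11*Q(g(6)) + 124 = -11*1/3 + 124 = -11/3 + 124 = 361/3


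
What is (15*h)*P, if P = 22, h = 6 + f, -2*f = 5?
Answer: 1155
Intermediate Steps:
f = -5/2 (f = -½*5 = -5/2 ≈ -2.5000)
h = 7/2 (h = 6 - 5/2 = 7/2 ≈ 3.5000)
(15*h)*P = (15*(7/2))*22 = (105/2)*22 = 1155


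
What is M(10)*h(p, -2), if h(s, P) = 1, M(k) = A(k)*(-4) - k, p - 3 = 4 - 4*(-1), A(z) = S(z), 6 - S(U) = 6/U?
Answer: -158/5 ≈ -31.600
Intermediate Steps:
S(U) = 6 - 6/U
A(z) = 6 - 6/z
p = 11 (p = 3 + (4 - 4*(-1)) = 3 + (4 + 4) = 3 + 8 = 11)
M(k) = -24 - k + 24/k (M(k) = (6 - 6/k)*(-4) - k = (-24 + 24/k) - k = -24 - k + 24/k)
M(10)*h(p, -2) = (-24 - 1*10 + 24/10)*1 = (-24 - 10 + 24*(⅒))*1 = (-24 - 10 + 12/5)*1 = -158/5*1 = -158/5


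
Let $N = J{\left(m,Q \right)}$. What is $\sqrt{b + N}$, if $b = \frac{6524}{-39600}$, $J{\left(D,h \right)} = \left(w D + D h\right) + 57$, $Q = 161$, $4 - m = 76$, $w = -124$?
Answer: $\frac{i \sqrt{283920241}}{330} \approx 51.06 i$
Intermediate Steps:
$m = -72$ ($m = 4 - 76 = -72$)
$J{\left(D,h \right)} = 57 - 124 D + D h$ ($J{\left(D,h \right)} = \left(- 124 D + D h\right) + 57 = 57 - 124 D + D h$)
$b = - \frac{1631}{9900}$ ($b = 6524 \left(- \frac{1}{39600}\right) = - \frac{1631}{9900} \approx -0.16475$)
$N = -2607$ ($N = 57 - -8928 - 11592 = 57 + 8928 - 11592 = -2607$)
$\sqrt{b + N} = \sqrt{- \frac{1631}{9900} - 2607} = \sqrt{- \frac{25810931}{9900}} = \frac{i \sqrt{283920241}}{330}$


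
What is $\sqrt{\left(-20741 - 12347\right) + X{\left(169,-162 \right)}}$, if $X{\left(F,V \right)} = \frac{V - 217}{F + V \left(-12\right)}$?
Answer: $\frac{i \sqrt{147731077499}}{2113} \approx 181.9 i$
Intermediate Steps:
$X{\left(F,V \right)} = \frac{-217 + V}{F - 12 V}$
$\sqrt{\left(-20741 - 12347\right) + X{\left(169,-162 \right)}} = \sqrt{\left(-20741 - 12347\right) + \frac{-217 - 162}{169 - -1944}} = \sqrt{-33088 + \frac{1}{169 + 1944} \left(-379\right)} = \sqrt{-33088 + \frac{1}{2113} \left(-379\right)} = \sqrt{-33088 - \frac{379}{2113}} = \sqrt{- \frac{69915323}{2113}} = \frac{i \sqrt{147731077499}}{2113}$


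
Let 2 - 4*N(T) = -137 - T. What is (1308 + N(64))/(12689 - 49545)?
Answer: -5435/147424 ≈ -0.036866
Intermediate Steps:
N(T) = 139/4 + T/4 (N(T) = ½ - (-137 - T)/4 = ½ + (137/4 + T/4) = 139/4 + T/4)
(1308 + N(64))/(12689 - 49545) = (1308 + (139/4 + (¼)*64))/(12689 - 49545) = (1308 + (139/4 + 16))/(-36856) = (1308 + 203/4)*(-1/36856) = (5435/4)*(-1/36856) = -5435/147424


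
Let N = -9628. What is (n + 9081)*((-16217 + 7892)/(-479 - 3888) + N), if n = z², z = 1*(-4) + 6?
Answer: -381907516835/4367 ≈ -8.7453e+7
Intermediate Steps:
z = 2 (z = -4 + 6 = 2)
n = 4 (n = 2² = 4)
(n + 9081)*((-16217 + 7892)/(-479 - 3888) + N) = (4 + 9081)*((-16217 + 7892)/(-479 - 3888) - 9628) = 9085*(-8325/(-4367) - 9628) = 9085*(-8325*(-1/4367) - 9628) = 9085*(8325/4367 - 9628) = 9085*(-42037151/4367) = -381907516835/4367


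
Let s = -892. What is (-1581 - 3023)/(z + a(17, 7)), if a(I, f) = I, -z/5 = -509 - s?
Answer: 2302/949 ≈ 2.4257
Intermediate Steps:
z = -1915 (z = -5*(-509 - 1*(-892)) = -5*(-509 + 892) = -5*383 = -1915)
(-1581 - 3023)/(z + a(17, 7)) = (-1581 - 3023)/(-1915 + 17) = -4604/(-1898) = -4604*(-1/1898) = 2302/949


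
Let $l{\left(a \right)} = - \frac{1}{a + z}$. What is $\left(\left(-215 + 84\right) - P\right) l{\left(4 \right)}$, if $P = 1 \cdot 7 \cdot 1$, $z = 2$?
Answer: $23$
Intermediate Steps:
$P = 7$ ($P = 7 \cdot 1 = 7$)
$l{\left(a \right)} = - \frac{1}{2 + a}$ ($l{\left(a \right)} = - \frac{1}{a + 2} = - \frac{1}{2 + a}$)
$\left(\left(-215 + 84\right) - P\right) l{\left(4 \right)} = \left(\left(-215 + 84\right) - 7\right) \left(- \frac{1}{2 + 4}\right) = \left(-131 - 7\right) \left(- \frac{1}{6}\right) = - 138 \left(\left(-1\right) \frac{1}{6}\right) = \left(-138\right) \left(- \frac{1}{6}\right) = 23$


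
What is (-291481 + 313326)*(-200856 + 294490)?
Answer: 2045434730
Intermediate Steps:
(-291481 + 313326)*(-200856 + 294490) = 21845*93634 = 2045434730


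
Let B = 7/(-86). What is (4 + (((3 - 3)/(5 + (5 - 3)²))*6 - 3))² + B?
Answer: 79/86 ≈ 0.91860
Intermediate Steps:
B = -7/86 (B = 7*(-1/86) = -7/86 ≈ -0.081395)
(4 + (((3 - 3)/(5 + (5 - 3)²))*6 - 3))² + B = (4 + (((3 - 3)/(5 + (5 - 3)²))*6 - 3))² - 7/86 = (4 + ((0/(5 + 2²))*6 - 3))² - 7/86 = (4 + ((0/(5 + 4))*6 - 3))² - 7/86 = (4 + ((0/9)*6 - 3))² - 7/86 = (4 + ((0*(⅑))*6 - 3))² - 7/86 = (4 + (0*6 - 3))² - 7/86 = (4 + (0 - 3))² - 7/86 = (4 - 3)² - 7/86 = 1² - 7/86 = 1 - 7/86 = 79/86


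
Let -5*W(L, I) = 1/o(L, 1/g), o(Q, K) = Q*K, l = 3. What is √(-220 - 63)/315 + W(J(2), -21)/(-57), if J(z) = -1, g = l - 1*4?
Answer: 1/285 + I*√283/315 ≈ 0.0035088 + 0.053405*I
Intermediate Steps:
g = -1 (g = 3 - 1*4 = 3 - 4 = -1)
o(Q, K) = K*Q
W(L, I) = 1/(5*L) (W(L, I) = -(-1/L)/5 = -(-1)/(5*L) = 1/(5*L))
√(-220 - 63)/315 + W(J(2), -21)/(-57) = √(-220 - 63)/315 + ((⅕)/(-1))/(-57) = √(-283)*(1/315) + ((⅕)*(-1))*(-1/57) = (I*√283)*(1/315) - ⅕*(-1/57) = I*√283/315 + 1/285 = 1/285 + I*√283/315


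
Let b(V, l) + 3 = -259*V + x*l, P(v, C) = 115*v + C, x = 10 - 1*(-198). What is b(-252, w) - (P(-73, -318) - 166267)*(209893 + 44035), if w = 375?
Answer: 44432464705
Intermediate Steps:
x = 208 (x = 10 + 198 = 208)
P(v, C) = C + 115*v
b(V, l) = -3 - 259*V + 208*l (b(V, l) = -3 + (-259*V + 208*l) = -3 - 259*V + 208*l)
b(-252, w) - (P(-73, -318) - 166267)*(209893 + 44035) = (-3 - 259*(-252) + 208*375) - ((-318 + 115*(-73)) - 166267)*(209893 + 44035) = (-3 + 65268 + 78000) - ((-318 - 8395) - 166267)*253928 = 143265 - (-8713 - 166267)*253928 = 143265 - (-174980)*253928 = 143265 - 1*(-44432321440) = 143265 + 44432321440 = 44432464705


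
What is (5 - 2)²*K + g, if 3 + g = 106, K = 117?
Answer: 1156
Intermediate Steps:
g = 103 (g = -3 + 106 = 103)
(5 - 2)²*K + g = (5 - 2)²*117 + 103 = 3²*117 + 103 = 9*117 + 103 = 1053 + 103 = 1156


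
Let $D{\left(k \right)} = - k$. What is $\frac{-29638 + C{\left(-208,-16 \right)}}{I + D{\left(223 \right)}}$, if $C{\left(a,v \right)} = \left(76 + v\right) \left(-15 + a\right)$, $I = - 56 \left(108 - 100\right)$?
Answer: $\frac{43018}{671} \approx 64.11$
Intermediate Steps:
$I = -448$ ($I = \left(-56\right) 8 = -448$)
$C{\left(a,v \right)} = \left(-15 + a\right) \left(76 + v\right)$
$\frac{-29638 + C{\left(-208,-16 \right)}}{I + D{\left(223 \right)}} = \frac{-29638 - 13380}{-448 - 223} = \frac{-29638 + \left(-1140 + 240 - 15808 + 3328\right)}{-448 - 223} = \frac{-29638 - 13380}{-671} = \left(-43018\right) \left(- \frac{1}{671}\right) = \frac{43018}{671}$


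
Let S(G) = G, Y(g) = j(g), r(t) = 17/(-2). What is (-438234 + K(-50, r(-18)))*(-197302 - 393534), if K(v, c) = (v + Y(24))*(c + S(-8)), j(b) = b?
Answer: 258670954980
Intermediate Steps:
r(t) = -17/2 (r(t) = 17*(-1/2) = -17/2)
Y(g) = g
K(v, c) = (-8 + c)*(24 + v) (K(v, c) = (v + 24)*(c - 8) = (24 + v)*(-8 + c) = (-8 + c)*(24 + v))
(-438234 + K(-50, r(-18)))*(-197302 - 393534) = (-438234 + (-192 - 8*(-50) + 24*(-17/2) - 17/2*(-50)))*(-197302 - 393534) = (-438234 + (-192 + 400 - 204 + 425))*(-590836) = (-438234 + 429)*(-590836) = -437805*(-590836) = 258670954980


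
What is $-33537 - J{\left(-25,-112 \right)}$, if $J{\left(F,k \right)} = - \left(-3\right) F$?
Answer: $-33462$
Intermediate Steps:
$J{\left(F,k \right)} = 3 F$
$-33537 - J{\left(-25,-112 \right)} = -33537 - 3 \left(-25\right) = -33537 - -75 = -33537 + 75 = -33462$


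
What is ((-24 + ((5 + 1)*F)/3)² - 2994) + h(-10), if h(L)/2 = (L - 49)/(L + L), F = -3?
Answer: -20881/10 ≈ -2088.1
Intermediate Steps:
h(L) = (-49 + L)/L (h(L) = 2*((L - 49)/(L + L)) = 2*((-49 + L)/((2*L))) = 2*((-49 + L)*(1/(2*L))) = 2*((-49 + L)/(2*L)) = (-49 + L)/L)
((-24 + ((5 + 1)*F)/3)² - 2994) + h(-10) = ((-24 + ((5 + 1)*(-3))/3)² - 2994) + (-49 - 10)/(-10) = ((-24 + (6*(-3))*(⅓))² - 2994) - ⅒*(-59) = ((-24 - 18*⅓)² - 2994) + 59/10 = ((-24 - 6)² - 2994) + 59/10 = ((-30)² - 2994) + 59/10 = (900 - 2994) + 59/10 = -2094 + 59/10 = -20881/10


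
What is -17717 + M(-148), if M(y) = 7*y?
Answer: -18753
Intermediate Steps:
-17717 + M(-148) = -17717 + 7*(-148) = -17717 - 1036 = -18753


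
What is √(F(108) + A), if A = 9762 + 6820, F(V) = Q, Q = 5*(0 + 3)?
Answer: √16597 ≈ 128.83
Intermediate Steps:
Q = 15 (Q = 5*3 = 15)
F(V) = 15
A = 16582
√(F(108) + A) = √(15 + 16582) = √16597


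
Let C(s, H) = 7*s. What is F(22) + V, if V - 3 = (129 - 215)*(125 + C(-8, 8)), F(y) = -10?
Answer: -5941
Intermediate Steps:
V = -5931 (V = 3 + (129 - 215)*(125 + 7*(-8)) = 3 - 86*(125 - 56) = 3 - 86*69 = 3 - 5934 = -5931)
F(22) + V = -10 - 5931 = -5941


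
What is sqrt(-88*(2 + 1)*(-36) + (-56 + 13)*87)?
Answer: sqrt(5763) ≈ 75.914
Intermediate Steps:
sqrt(-88*(2 + 1)*(-36) + (-56 + 13)*87) = sqrt(-88*3*(-36) - 43*87) = sqrt(-22*12*(-36) - 3741) = sqrt(-264*(-36) - 3741) = sqrt(9504 - 3741) = sqrt(5763)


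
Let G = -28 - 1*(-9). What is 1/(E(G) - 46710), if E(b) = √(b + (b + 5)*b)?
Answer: -46710/2181823853 - √247/2181823853 ≈ -2.1416e-5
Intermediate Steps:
G = -19 (G = -28 + 9 = -19)
E(b) = √(b + b*(5 + b)) (E(b) = √(b + (5 + b)*b) = √(b + b*(5 + b)))
1/(E(G) - 46710) = 1/(√(-19*(6 - 19)) - 46710) = 1/(√(-19*(-13)) - 46710) = 1/(√247 - 46710) = 1/(-46710 + √247)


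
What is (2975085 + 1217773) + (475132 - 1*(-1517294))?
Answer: 6185284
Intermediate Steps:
(2975085 + 1217773) + (475132 - 1*(-1517294)) = 4192858 + (475132 + 1517294) = 4192858 + 1992426 = 6185284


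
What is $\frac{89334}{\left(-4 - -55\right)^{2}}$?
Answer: $\frac{9926}{289} \approx 34.346$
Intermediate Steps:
$\frac{89334}{\left(-4 - -55\right)^{2}} = \frac{89334}{\left(-4 + 55\right)^{2}} = \frac{89334}{51^{2}} = \frac{89334}{2601} = 89334 \cdot \frac{1}{2601} = \frac{9926}{289}$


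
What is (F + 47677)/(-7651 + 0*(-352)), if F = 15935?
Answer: -63612/7651 ≈ -8.3142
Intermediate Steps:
(F + 47677)/(-7651 + 0*(-352)) = (15935 + 47677)/(-7651 + 0*(-352)) = 63612/(-7651 + 0) = 63612/(-7651) = 63612*(-1/7651) = -63612/7651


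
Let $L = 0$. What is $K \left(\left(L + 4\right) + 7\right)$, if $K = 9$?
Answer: $99$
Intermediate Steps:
$K \left(\left(L + 4\right) + 7\right) = 9 \left(\left(0 + 4\right) + 7\right) = 9 \left(4 + 7\right) = 9 \cdot 11 = 99$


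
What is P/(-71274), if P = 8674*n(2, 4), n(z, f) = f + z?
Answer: -8674/11879 ≈ -0.73020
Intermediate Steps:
P = 52044 (P = 8674*(4 + 2) = 8674*6 = 52044)
P/(-71274) = 52044/(-71274) = 52044*(-1/71274) = -8674/11879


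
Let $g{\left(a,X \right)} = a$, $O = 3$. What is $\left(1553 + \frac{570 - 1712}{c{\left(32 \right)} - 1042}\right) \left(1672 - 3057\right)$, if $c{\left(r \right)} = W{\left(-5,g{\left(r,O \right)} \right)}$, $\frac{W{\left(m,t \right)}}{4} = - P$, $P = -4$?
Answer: $- \frac{1104205100}{513} \approx -2.1524 \cdot 10^{6}$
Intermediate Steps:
$W{\left(m,t \right)} = 16$ ($W{\left(m,t \right)} = 4 \left(\left(-1\right) \left(-4\right)\right) = 4 \cdot 4 = 16$)
$c{\left(r \right)} = 16$
$\left(1553 + \frac{570 - 1712}{c{\left(32 \right)} - 1042}\right) \left(1672 - 3057\right) = \left(1553 + \frac{570 - 1712}{16 - 1042}\right) \left(1672 - 3057\right) = \left(1553 - \frac{1142}{-1026}\right) \left(-1385\right) = \left(1553 - - \frac{571}{513}\right) \left(-1385\right) = \left(1553 + \frac{571}{513}\right) \left(-1385\right) = \frac{797260}{513} \left(-1385\right) = - \frac{1104205100}{513}$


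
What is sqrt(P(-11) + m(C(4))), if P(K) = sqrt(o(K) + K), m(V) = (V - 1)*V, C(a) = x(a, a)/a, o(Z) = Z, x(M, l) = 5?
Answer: sqrt(5 + 16*I*sqrt(22))/4 ≈ 1.5832 + 1.4813*I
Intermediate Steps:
C(a) = 5/a
m(V) = V*(-1 + V) (m(V) = (-1 + V)*V = V*(-1 + V))
P(K) = sqrt(2)*sqrt(K) (P(K) = sqrt(K + K) = sqrt(2*K) = sqrt(2)*sqrt(K))
sqrt(P(-11) + m(C(4))) = sqrt(sqrt(2)*sqrt(-11) + (5/4)*(-1 + 5/4)) = sqrt(sqrt(2)*(I*sqrt(11)) + (5*(1/4))*(-1 + 5*(1/4))) = sqrt(I*sqrt(22) + 5*(-1 + 5/4)/4) = sqrt(I*sqrt(22) + (5/4)*(1/4)) = sqrt(I*sqrt(22) + 5/16) = sqrt(5/16 + I*sqrt(22))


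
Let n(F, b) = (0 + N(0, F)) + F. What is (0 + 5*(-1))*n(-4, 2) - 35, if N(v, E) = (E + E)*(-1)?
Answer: -55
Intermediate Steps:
N(v, E) = -2*E (N(v, E) = (2*E)*(-1) = -2*E)
n(F, b) = -F (n(F, b) = (0 - 2*F) + F = -2*F + F = -F)
(0 + 5*(-1))*n(-4, 2) - 35 = (0 + 5*(-1))*(-1*(-4)) - 35 = (0 - 5)*4 - 35 = -5*4 - 35 = -20 - 35 = -55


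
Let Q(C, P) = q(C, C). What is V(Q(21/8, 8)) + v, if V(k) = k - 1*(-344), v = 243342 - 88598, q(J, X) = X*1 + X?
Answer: 620373/4 ≈ 1.5509e+5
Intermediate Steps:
q(J, X) = 2*X (q(J, X) = X + X = 2*X)
Q(C, P) = 2*C
v = 154744
V(k) = 344 + k (V(k) = k + 344 = 344 + k)
V(Q(21/8, 8)) + v = (344 + 2*(21/8)) + 154744 = (344 + 21/4) + 154744 = 1397/4 + 154744 = 620373/4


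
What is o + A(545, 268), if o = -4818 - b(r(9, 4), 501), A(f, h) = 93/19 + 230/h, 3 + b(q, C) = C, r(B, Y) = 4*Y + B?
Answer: -13519889/2546 ≈ -5310.3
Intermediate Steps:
r(B, Y) = B + 4*Y
b(q, C) = -3 + C
A(f, h) = 93/19 + 230/h (A(f, h) = 93*(1/19) + 230/h = 93/19 + 230/h)
o = -5316 (o = -4818 - (-3 + 501) = -4818 - 1*498 = -4818 - 498 = -5316)
o + A(545, 268) = -5316 + (93/19 + 230/268) = -5316 + (93/19 + 230*(1/268)) = -5316 + (93/19 + 115/134) = -5316 + 14647/2546 = -13519889/2546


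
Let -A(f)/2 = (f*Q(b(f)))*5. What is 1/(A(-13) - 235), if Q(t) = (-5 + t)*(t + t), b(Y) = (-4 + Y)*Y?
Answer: 1/12411125 ≈ 8.0573e-8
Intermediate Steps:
b(Y) = Y*(-4 + Y)
Q(t) = 2*t*(-5 + t) (Q(t) = (-5 + t)*(2*t) = 2*t*(-5 + t))
A(f) = -20*f²*(-5 + f*(-4 + f))*(-4 + f) (A(f) = -2*f*(2*(f*(-4 + f))*(-5 + f*(-4 + f)))*5 = -2*f*(2*f*(-5 + f*(-4 + f))*(-4 + f))*5 = -2*2*f²*(-5 + f*(-4 + f))*(-4 + f)*5 = -20*f²*(-5 + f*(-4 + f))*(-4 + f))
1/(A(-13) - 235) = 1/(-20*(-13)²*(-5 - 13*(-4 - 13))*(-4 - 13) - 235) = 1/(-20*169*(-5 - 13*(-17))*(-17) - 235) = 1/(-20*169*(-5 + 221)*(-17) - 235) = 1/(-20*169*216*(-17) - 235) = 1/(12411360 - 235) = 1/12411125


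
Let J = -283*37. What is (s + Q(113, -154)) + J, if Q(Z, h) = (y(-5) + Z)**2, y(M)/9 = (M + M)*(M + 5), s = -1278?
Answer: 1020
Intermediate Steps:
J = -10471
y(M) = 18*M*(5 + M) (y(M) = 9*((M + M)*(M + 5)) = 9*((2*M)*(5 + M)) = 9*(2*M*(5 + M)) = 18*M*(5 + M))
Q(Z, h) = Z**2 (Q(Z, h) = (18*(-5)*(5 - 5) + Z)**2 = (18*(-5)*0 + Z)**2 = (0 + Z)**2 = Z**2)
(s + Q(113, -154)) + J = (-1278 + 113**2) - 10471 = (-1278 + 12769) - 10471 = 11491 - 10471 = 1020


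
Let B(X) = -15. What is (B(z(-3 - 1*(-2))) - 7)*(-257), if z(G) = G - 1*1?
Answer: 5654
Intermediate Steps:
z(G) = -1 + G (z(G) = G - 1 = -1 + G)
(B(z(-3 - 1*(-2))) - 7)*(-257) = (-15 - 7)*(-257) = -22*(-257) = 5654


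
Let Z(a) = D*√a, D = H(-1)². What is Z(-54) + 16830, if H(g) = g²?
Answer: 16830 + 3*I*√6 ≈ 16830.0 + 7.3485*I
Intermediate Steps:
D = 1 (D = ((-1)²)² = 1² = 1)
Z(a) = √a (Z(a) = 1*√a = √a)
Z(-54) + 16830 = √(-54) + 16830 = 3*I*√6 + 16830 = 16830 + 3*I*√6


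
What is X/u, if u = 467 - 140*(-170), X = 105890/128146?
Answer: 52945/1554859491 ≈ 3.4051e-5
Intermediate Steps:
X = 52945/64073 (X = 105890*(1/128146) = 52945/64073 ≈ 0.82632)
u = 24267 (u = 467 + 23800 = 24267)
X/u = (52945/64073)/24267 = (52945/64073)*(1/24267) = 52945/1554859491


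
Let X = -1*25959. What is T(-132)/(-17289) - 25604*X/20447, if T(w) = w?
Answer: 3830403261736/117836061 ≈ 32506.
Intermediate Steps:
X = -25959
T(-132)/(-17289) - 25604*X/20447 = -132/(-17289) - 25604/(20447/(-25959)) = -132*(-1/17289) - 25604/(20447*(-1/25959)) = 44/5763 - 25604/(-20447/25959) = 44/5763 - 25604*(-25959/20447) = 44/5763 + 664654236/20447 = 3830403261736/117836061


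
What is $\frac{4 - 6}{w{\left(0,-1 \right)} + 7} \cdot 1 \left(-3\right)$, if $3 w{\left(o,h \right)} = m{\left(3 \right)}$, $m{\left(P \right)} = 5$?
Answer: $\frac{9}{13} \approx 0.69231$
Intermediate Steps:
$w{\left(o,h \right)} = \frac{5}{3}$ ($w{\left(o,h \right)} = \frac{1}{3} \cdot 5 = \frac{5}{3}$)
$\frac{4 - 6}{w{\left(0,-1 \right)} + 7} \cdot 1 \left(-3\right) = \frac{4 - 6}{\frac{5}{3} + 7} \cdot 1 \left(-3\right) = - \frac{2}{\frac{26}{3}} \cdot 1 \left(-3\right) = \left(-2\right) \frac{3}{26} \cdot 1 \left(-3\right) = \left(- \frac{3}{13}\right) 1 \left(-3\right) = \left(- \frac{3}{13}\right) \left(-3\right) = \frac{9}{13}$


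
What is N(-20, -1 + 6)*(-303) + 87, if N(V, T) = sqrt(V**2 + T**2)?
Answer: 87 - 1515*sqrt(17) ≈ -6159.5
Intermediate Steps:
N(V, T) = sqrt(T**2 + V**2)
N(-20, -1 + 6)*(-303) + 87 = sqrt((-1 + 6)**2 + (-20)**2)*(-303) + 87 = sqrt(5**2 + 400)*(-303) + 87 = sqrt(25 + 400)*(-303) + 87 = sqrt(425)*(-303) + 87 = (5*sqrt(17))*(-303) + 87 = -1515*sqrt(17) + 87 = 87 - 1515*sqrt(17)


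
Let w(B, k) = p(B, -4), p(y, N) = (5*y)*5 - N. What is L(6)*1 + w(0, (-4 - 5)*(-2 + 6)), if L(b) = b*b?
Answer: 40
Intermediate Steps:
L(b) = b**2
p(y, N) = -N + 25*y (p(y, N) = 25*y - N = -N + 25*y)
w(B, k) = 4 + 25*B (w(B, k) = -1*(-4) + 25*B = 4 + 25*B)
L(6)*1 + w(0, (-4 - 5)*(-2 + 6)) = 6**2*1 + (4 + 25*0) = 36*1 + (4 + 0) = 36 + 4 = 40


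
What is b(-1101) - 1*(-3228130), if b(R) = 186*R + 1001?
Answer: 3024345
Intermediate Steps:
b(R) = 1001 + 186*R
b(-1101) - 1*(-3228130) = (1001 + 186*(-1101)) - 1*(-3228130) = (1001 - 204786) + 3228130 = -203785 + 3228130 = 3024345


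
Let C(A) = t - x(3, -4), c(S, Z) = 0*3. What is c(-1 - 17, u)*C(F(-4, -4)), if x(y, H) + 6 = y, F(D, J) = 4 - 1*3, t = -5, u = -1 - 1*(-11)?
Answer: 0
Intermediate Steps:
u = 10 (u = -1 + 11 = 10)
F(D, J) = 1 (F(D, J) = 4 - 3 = 1)
c(S, Z) = 0
x(y, H) = -6 + y
C(A) = -2 (C(A) = -5 - (-6 + 3) = -5 - 1*(-3) = -5 + 3 = -2)
c(-1 - 17, u)*C(F(-4, -4)) = 0*(-2) = 0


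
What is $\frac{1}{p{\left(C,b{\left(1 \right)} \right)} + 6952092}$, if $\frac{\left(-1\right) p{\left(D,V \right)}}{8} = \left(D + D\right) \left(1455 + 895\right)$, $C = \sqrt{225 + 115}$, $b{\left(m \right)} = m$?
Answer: $\frac{1738023}{11962726194116} + \frac{4700 \sqrt{85}}{2990681548529} \approx 1.5978 \cdot 10^{-7}$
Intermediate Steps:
$C = 2 \sqrt{85}$ ($C = \sqrt{340} = 2 \sqrt{85} \approx 18.439$)
$p{\left(D,V \right)} = - 37600 D$ ($p{\left(D,V \right)} = - 8 \left(D + D\right) \left(1455 + 895\right) = - 8 \cdot 2 D 2350 = - 8 \cdot 4700 D = - 37600 D$)
$\frac{1}{p{\left(C,b{\left(1 \right)} \right)} + 6952092} = \frac{1}{- 37600 \cdot 2 \sqrt{85} + 6952092} = \frac{1}{- 75200 \sqrt{85} + 6952092} = \frac{1}{6952092 - 75200 \sqrt{85}}$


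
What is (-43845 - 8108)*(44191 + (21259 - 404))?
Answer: -3379334838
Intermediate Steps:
(-43845 - 8108)*(44191 + (21259 - 404)) = -51953*(44191 + 20855) = -51953*65046 = -3379334838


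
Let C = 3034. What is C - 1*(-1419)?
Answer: 4453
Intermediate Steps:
C - 1*(-1419) = 3034 - 1*(-1419) = 3034 + 1419 = 4453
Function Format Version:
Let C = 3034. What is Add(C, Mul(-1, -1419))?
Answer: 4453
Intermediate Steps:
Add(C, Mul(-1, -1419)) = Add(3034, Mul(-1, -1419)) = Add(3034, 1419) = 4453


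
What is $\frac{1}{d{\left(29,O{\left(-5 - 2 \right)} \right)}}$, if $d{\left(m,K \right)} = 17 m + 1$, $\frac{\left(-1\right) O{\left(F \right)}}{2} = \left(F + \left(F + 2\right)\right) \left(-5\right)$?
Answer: $\frac{1}{494} \approx 0.0020243$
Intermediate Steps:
$O{\left(F \right)} = 20 + 20 F$ ($O{\left(F \right)} = - 2 \left(F + \left(F + 2\right)\right) \left(-5\right) = - 2 \left(F + \left(2 + F\right)\right) \left(-5\right) = - 2 \left(2 + 2 F\right) \left(-5\right) = - 2 \left(-10 - 10 F\right) = 20 + 20 F$)
$d{\left(m,K \right)} = 1 + 17 m$
$\frac{1}{d{\left(29,O{\left(-5 - 2 \right)} \right)}} = \frac{1}{1 + 17 \cdot 29} = \frac{1}{1 + 493} = \frac{1}{494}$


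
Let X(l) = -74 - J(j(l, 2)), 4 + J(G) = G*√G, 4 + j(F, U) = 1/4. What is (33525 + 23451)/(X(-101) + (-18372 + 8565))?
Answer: -36016124928/6243531631 - 6837120*I*√15/6243531631 ≈ -5.7685 - 0.0042412*I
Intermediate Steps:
j(F, U) = -15/4 (j(F, U) = -4 + 1/4 = -4 + ¼ = -15/4)
J(G) = -4 + G^(3/2) (J(G) = -4 + G*√G = -4 + G^(3/2))
X(l) = -70 + 15*I*√15/8 (X(l) = -74 - (-4 + (-15/4)^(3/2)) = -74 - (-4 - 15*I*√15/8) = -74 + (4 + 15*I*√15/8) = -70 + 15*I*√15/8)
(33525 + 23451)/(X(-101) + (-18372 + 8565)) = (33525 + 23451)/((-70 + 15*I*√15/8) + (-18372 + 8565)) = 56976/((-70 + 15*I*√15/8) - 9807) = 56976/(-9877 + 15*I*√15/8)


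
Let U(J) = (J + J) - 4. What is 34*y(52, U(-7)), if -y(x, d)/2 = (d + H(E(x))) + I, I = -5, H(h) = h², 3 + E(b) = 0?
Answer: 952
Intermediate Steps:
E(b) = -3 (E(b) = -3 + 0 = -3)
U(J) = -4 + 2*J (U(J) = 2*J - 4 = -4 + 2*J)
y(x, d) = -8 - 2*d (y(x, d) = -2*((d + (-3)²) - 5) = -2*((d + 9) - 5) = -2*((9 + d) - 5) = -2*(4 + d) = -8 - 2*d)
34*y(52, U(-7)) = 34*(-8 - 2*(-4 + 2*(-7))) = 34*(-8 - 2*(-4 - 14)) = 34*(-8 - 2*(-18)) = 34*(-8 + 36) = 34*28 = 952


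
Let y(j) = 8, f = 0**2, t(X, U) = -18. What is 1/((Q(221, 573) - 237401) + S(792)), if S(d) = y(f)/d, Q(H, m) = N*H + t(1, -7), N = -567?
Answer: -99/35909873 ≈ -2.7569e-6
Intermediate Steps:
f = 0
Q(H, m) = -18 - 567*H (Q(H, m) = -567*H - 18 = -18 - 567*H)
S(d) = 8/d
1/((Q(221, 573) - 237401) + S(792)) = 1/(((-18 - 567*221) - 237401) + 8/792) = 1/(((-18 - 125307) - 237401) + 8*(1/792)) = 1/((-125325 - 237401) + 1/99) = 1/(-362726 + 1/99) = 1/(-35909873/99) = -99/35909873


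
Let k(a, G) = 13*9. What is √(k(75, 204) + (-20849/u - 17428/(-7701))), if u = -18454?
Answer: √2431509823050119466/142114254 ≈ 10.972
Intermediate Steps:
k(a, G) = 117
√(k(75, 204) + (-20849/u - 17428/(-7701))) = √(117 + (-20849/(-18454) - 17428/(-7701))) = √(117 + (-20849*(-1/18454) - 17428*(-1/7701))) = √(117 + (20849/18454 + 17428/7701)) = √(117 + 482174461/142114254) = √(17109542179/142114254) = √2431509823050119466/142114254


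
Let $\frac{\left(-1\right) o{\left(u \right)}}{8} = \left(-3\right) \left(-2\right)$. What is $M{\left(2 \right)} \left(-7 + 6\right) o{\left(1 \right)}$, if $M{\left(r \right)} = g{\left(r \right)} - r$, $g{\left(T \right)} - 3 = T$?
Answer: $144$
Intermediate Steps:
$o{\left(u \right)} = -48$ ($o{\left(u \right)} = - 8 \left(\left(-3\right) \left(-2\right)\right) = \left(-8\right) 6 = -48$)
$g{\left(T \right)} = 3 + T$
$M{\left(r \right)} = 3$ ($M{\left(r \right)} = \left(3 + r\right) - r = 3$)
$M{\left(2 \right)} \left(-7 + 6\right) o{\left(1 \right)} = 3 \left(-7 + 6\right) \left(-48\right) = 3 \left(-1\right) \left(-48\right) = \left(-3\right) \left(-48\right) = 144$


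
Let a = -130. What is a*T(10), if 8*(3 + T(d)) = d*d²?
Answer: -15860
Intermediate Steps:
T(d) = -3 + d³/8 (T(d) = -3 + (d*d²)/8 = -3 + d³/8)
a*T(10) = -130*(-3 + (⅛)*10³) = -130*(-3 + (⅛)*1000) = -130*(-3 + 125) = -130*122 = -15860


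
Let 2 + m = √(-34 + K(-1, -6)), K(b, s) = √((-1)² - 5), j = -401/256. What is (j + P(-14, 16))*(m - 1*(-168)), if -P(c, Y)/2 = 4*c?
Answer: 2346493/128 + 28271*√(-34 + 2*I)/256 ≈ 18351.0 + 644.21*I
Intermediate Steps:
P(c, Y) = -8*c
j = -401/256 (j = -401*1/256 = -401/256 ≈ -1.5664)
K(b, s) = 2*I (K(b, s) = √(1 - 5) = √(-4) = 2*I)
m = -2 + √(-34 + 2*I) ≈ -1.8286 + 5.8335*I
(j + P(-14, 16))*(m - 1*(-168)) = (-401/256 - 8*(-14))*((-2 + √(-34 + 2*I)) - 1*(-168)) = (-401/256 + 112)*((-2 + √(-34 + 2*I)) + 168) = 28271*(166 + √(-34 + 2*I))/256 = 2346493/128 + 28271*√(-34 + 2*I)/256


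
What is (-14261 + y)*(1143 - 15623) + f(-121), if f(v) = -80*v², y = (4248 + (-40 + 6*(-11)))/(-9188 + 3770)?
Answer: 556263540080/2709 ≈ 2.0534e+8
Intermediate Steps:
y = -2071/2709 (y = (4248 + (-40 - 66))/(-5418) = (4248 - 106)*(-1/5418) = 4142*(-1/5418) = -2071/2709 ≈ -0.76449)
(-14261 + y)*(1143 - 15623) + f(-121) = (-14261 - 2071/2709)*(1143 - 15623) - 80*(-121)² = -38635120/2709*(-14480) - 80*14641 = 559436537600/2709 - 1171280 = 556263540080/2709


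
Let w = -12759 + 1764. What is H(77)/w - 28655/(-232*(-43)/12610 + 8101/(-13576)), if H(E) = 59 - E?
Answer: -817219313804482/5544239745 ≈ -1.4740e+5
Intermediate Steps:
w = -10995
H(77)/w - 28655/(-232*(-43)/12610 + 8101/(-13576)) = (59 - 1*77)/(-10995) - 28655/(-232*(-43)/12610 + 8101/(-13576)) = (59 - 77)*(-1/10995) - 28655/(9976*(1/12610) + 8101*(-1/13576)) = -18*(-1/10995) - 28655/(4988/6305 - 8101/13576) = 6/3665 - 28655/16640283/85596680 = 6/3665 - 28655*85596680/16640283 = 6/3665 - 222979351400/1512753 = -817219313804482/5544239745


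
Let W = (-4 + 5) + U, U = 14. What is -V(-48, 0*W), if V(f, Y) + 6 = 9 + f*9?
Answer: 429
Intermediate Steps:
W = 15 (W = (-4 + 5) + 14 = 1 + 14 = 15)
V(f, Y) = 3 + 9*f (V(f, Y) = -6 + (9 + f*9) = -6 + (9 + 9*f) = 3 + 9*f)
-V(-48, 0*W) = -(3 + 9*(-48)) = -(3 - 432) = -1*(-429) = 429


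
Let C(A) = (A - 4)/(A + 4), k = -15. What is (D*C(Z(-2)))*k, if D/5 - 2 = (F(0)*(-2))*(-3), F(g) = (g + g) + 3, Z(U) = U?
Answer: 4500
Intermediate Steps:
C(A) = (-4 + A)/(4 + A)
F(g) = 3 + 2*g (F(g) = 2*g + 3 = 3 + 2*g)
D = 100 (D = 10 + 5*(((3 + 2*0)*(-2))*(-3)) = 10 + 5*(((3 + 0)*(-2))*(-3)) = 10 + 5*((3*(-2))*(-3)) = 10 + 5*(-6*(-3)) = 10 + 5*18 = 10 + 90 = 100)
(D*C(Z(-2)))*k = (100*((-4 - 2)/(4 - 2)))*(-15) = (100*(-6/2))*(-15) = (100*((1/2)*(-6)))*(-15) = (100*(-3))*(-15) = -300*(-15) = 4500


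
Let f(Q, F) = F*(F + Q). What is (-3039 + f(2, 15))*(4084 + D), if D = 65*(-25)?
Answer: -6845856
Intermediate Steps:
D = -1625
(-3039 + f(2, 15))*(4084 + D) = (-3039 + 15*(15 + 2))*(4084 - 1625) = (-3039 + 15*17)*2459 = (-3039 + 255)*2459 = -2784*2459 = -6845856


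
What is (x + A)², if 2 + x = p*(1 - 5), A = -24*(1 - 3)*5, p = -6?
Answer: 68644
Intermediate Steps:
A = 240 (A = -24*(-2)*5 = -4*(-12)*5 = 48*5 = 240)
x = 22 (x = -2 - 6*(1 - 5) = -2 - 6*(-4) = -2 + 24 = 22)
(x + A)² = (22 + 240)² = 262² = 68644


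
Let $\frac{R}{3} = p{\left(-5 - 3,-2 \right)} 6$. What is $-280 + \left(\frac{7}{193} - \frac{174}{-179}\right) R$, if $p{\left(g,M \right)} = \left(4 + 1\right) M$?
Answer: $- \frac{15943460}{34547} \approx -461.5$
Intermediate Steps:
$p{\left(g,M \right)} = 5 M$
$R = -180$ ($R = 3 \cdot 5 \left(-2\right) 6 = 3 \left(\left(-10\right) 6\right) = 3 \left(-60\right) = -180$)
$-280 + \left(\frac{7}{193} - \frac{174}{-179}\right) R = -280 + \left(\frac{7}{193} - \frac{174}{-179}\right) \left(-180\right) = -280 + \left(7 \cdot \frac{1}{193} - - \frac{174}{179}\right) \left(-180\right) = -280 + \left(\frac{7}{193} + \frac{174}{179}\right) \left(-180\right) = -280 + \frac{34835}{34547} \left(-180\right) = -280 - \frac{6270300}{34547} = - \frac{15943460}{34547}$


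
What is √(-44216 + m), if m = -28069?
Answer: I*√72285 ≈ 268.86*I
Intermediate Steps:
√(-44216 + m) = √(-44216 - 28069) = √(-72285) = I*√72285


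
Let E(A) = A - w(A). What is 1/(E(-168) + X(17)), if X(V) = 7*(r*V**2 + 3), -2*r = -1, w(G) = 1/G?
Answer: 168/145237 ≈ 0.0011567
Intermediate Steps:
r = 1/2 (r = -1/2*(-1) = 1/2 ≈ 0.50000)
E(A) = A - 1/A
X(V) = 21 + 7*V**2/2 (X(V) = 7*(V**2/2 + 3) = 7*(3 + V**2/2) = 21 + 7*V**2/2)
1/(E(-168) + X(17)) = 1/((-168 - 1/(-168)) + (21 + (7/2)*17**2)) = 1/((-168 - 1*(-1/168)) + (21 + (7/2)*289)) = 1/((-168 + 1/168) + (21 + 2023/2)) = 1/(-28223/168 + 2065/2) = 1/(145237/168) = 168/145237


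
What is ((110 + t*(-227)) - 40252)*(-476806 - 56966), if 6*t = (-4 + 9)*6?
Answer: 22032506844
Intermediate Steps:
t = 5 (t = ((-4 + 9)*6)/6 = (5*6)/6 = (⅙)*30 = 5)
((110 + t*(-227)) - 40252)*(-476806 - 56966) = ((110 + 5*(-227)) - 40252)*(-476806 - 56966) = ((110 - 1135) - 40252)*(-533772) = (-1025 - 40252)*(-533772) = -41277*(-533772) = 22032506844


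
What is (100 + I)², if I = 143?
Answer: 59049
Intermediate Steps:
(100 + I)² = (100 + 143)² = 243² = 59049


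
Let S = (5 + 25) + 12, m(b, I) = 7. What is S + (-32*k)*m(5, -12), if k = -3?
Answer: 714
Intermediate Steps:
S = 42 (S = 30 + 12 = 42)
S + (-32*k)*m(5, -12) = 42 - 32*(-3)*7 = 42 + 96*7 = 42 + 672 = 714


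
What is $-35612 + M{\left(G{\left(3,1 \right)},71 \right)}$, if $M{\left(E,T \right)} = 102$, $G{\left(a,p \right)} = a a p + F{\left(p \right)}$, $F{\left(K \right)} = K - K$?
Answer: $-35510$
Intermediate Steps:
$F{\left(K \right)} = 0$
$G{\left(a,p \right)} = p a^{2}$ ($G{\left(a,p \right)} = a a p + 0 = a^{2} p + 0 = p a^{2} + 0 = p a^{2}$)
$-35612 + M{\left(G{\left(3,1 \right)},71 \right)} = -35612 + 102 = -35510$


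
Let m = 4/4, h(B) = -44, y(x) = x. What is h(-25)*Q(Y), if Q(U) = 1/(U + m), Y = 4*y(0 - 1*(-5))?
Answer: -44/21 ≈ -2.0952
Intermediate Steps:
Y = 20 (Y = 4*(0 - 1*(-5)) = 4*(0 + 5) = 4*5 = 20)
m = 1 (m = 4*(¼) = 1)
Q(U) = 1/(1 + U) (Q(U) = 1/(U + 1) = 1/(1 + U))
h(-25)*Q(Y) = -44/(1 + 20) = -44/21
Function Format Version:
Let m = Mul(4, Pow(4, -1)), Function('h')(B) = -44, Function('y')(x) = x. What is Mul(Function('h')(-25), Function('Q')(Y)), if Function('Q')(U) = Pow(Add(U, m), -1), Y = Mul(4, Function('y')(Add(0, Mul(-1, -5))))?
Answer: Rational(-44, 21) ≈ -2.0952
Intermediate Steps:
Y = 20 (Y = Mul(4, Add(0, Mul(-1, -5))) = Mul(4, Add(0, 5)) = Mul(4, 5) = 20)
m = 1 (m = Mul(4, Rational(1, 4)) = 1)
Function('Q')(U) = Pow(Add(1, U), -1) (Function('Q')(U) = Pow(Add(U, 1), -1) = Pow(Add(1, U), -1))
Mul(Function('h')(-25), Function('Q')(Y)) = Mul(-44, Pow(Add(1, 20), -1)) = Mul(-44, Pow(21, -1)) = Mul(-44, Rational(1, 21)) = Rational(-44, 21)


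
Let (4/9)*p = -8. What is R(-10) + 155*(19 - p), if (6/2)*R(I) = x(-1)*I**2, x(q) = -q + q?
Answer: 5735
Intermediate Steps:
p = -18 (p = (9/4)*(-8) = -18)
x(q) = 0
R(I) = 0 (R(I) = (0*I**2)/3 = (1/3)*0 = 0)
R(-10) + 155*(19 - p) = 0 + 155*(19 - 1*(-18)) = 0 + 155*(19 + 18) = 0 + 155*37 = 0 + 5735 = 5735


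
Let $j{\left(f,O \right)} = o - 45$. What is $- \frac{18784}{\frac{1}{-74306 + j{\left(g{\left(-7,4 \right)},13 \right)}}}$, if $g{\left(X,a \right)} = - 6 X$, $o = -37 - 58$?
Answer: $1398393664$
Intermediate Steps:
$o = -95$
$j{\left(f,O \right)} = -140$ ($j{\left(f,O \right)} = -95 - 45 = -140$)
$- \frac{18784}{\frac{1}{-74306 + j{\left(g{\left(-7,4 \right)},13 \right)}}} = - \frac{18784}{\frac{1}{-74306 - 140}} = - \frac{18784}{\frac{1}{-74446}} = - \frac{18784}{- \frac{1}{74446}} = \left(-18784\right) \left(-74446\right) = 1398393664$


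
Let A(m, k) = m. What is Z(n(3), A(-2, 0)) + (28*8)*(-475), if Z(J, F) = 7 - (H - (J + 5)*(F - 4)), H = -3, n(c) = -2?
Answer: -106408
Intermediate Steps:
Z(J, F) = 10 + (-4 + F)*(5 + J) (Z(J, F) = 7 - (-3 - (J + 5)*(F - 4)) = 7 - (-3 - (5 + J)*(-4 + F)) = 7 - (-3 - (-4 + F)*(5 + J)) = 7 + (3 + (-4 + F)*(5 + J)) = 10 + (-4 + F)*(5 + J))
Z(n(3), A(-2, 0)) + (28*8)*(-475) = (-10 - 4*(-2) + 5*(-2) - 2*(-2)) + (28*8)*(-475) = (-10 + 8 - 10 + 4) + 224*(-475) = -8 - 106400 = -106408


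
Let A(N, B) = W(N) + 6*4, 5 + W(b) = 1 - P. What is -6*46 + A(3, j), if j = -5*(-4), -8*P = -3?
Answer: -2051/8 ≈ -256.38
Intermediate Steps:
P = 3/8 (P = -1/8*(-3) = 3/8 ≈ 0.37500)
j = 20
W(b) = -35/8 (W(b) = -5 + (1 - 1*3/8) = -5 + (1 - 3/8) = -5 + 5/8 = -35/8)
A(N, B) = 157/8 (A(N, B) = -35/8 + 6*4 = -35/8 + 24 = 157/8)
-6*46 + A(3, j) = -6*46 + 157/8 = -276 + 157/8 = -2051/8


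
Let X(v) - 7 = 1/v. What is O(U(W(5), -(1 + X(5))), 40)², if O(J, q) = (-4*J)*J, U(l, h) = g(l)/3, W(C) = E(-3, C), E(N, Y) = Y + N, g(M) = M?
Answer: 256/81 ≈ 3.1605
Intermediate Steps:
X(v) = 7 + 1/v
E(N, Y) = N + Y
W(C) = -3 + C
U(l, h) = l/3
O(J, q) = -4*J²
O(U(W(5), -(1 + X(5))), 40)² = (-4*(-3 + 5)²/9)² = (-4*((⅓)*2)²)² = (-4*(⅔)²)² = (-4*4/9)² = (-16/9)² = 256/81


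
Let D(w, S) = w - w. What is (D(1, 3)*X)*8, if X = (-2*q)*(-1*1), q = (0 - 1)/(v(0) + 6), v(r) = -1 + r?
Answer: 0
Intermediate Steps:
q = -1/5 (q = (0 - 1)/((-1 + 0) + 6) = -1/(-1 + 6) = -1/5 ≈ -0.20000)
D(w, S) = 0
X = -2/5 (X = (-2*(-1/5))*(-1*1) = (2/5)*(-1) = -2/5 ≈ -0.40000)
(D(1, 3)*X)*8 = (0*(-2/5))*8 = 0*8 = 0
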